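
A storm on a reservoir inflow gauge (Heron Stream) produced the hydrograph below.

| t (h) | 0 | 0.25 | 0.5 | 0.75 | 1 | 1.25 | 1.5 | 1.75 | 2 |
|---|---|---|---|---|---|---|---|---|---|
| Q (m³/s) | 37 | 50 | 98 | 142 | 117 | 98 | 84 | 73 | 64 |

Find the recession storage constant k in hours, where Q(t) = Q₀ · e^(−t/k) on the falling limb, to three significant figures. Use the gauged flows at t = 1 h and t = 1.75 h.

On the falling limb, Q drops from 117 to 73 m³/s between t = 1 h and t = 1.75 h (Δt = 0.75 h).
k = −Δt / ln(Q₂/Q₁) = −0.75 / ln(73/117) = 1.59 h.

k ≈ 1.59 h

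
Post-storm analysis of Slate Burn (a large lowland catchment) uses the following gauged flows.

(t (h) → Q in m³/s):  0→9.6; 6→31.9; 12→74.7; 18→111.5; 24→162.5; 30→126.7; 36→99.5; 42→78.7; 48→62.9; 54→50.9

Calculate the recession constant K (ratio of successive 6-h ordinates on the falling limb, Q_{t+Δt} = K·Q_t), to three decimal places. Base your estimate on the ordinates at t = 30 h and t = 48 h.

K ≈ 0.792

Using the recession-limb readings at t = 30 h and t = 48 h: Q falls from 126.7 to 62.9 m³/s over 3 intervals.
K = (Q₂/Q₁)^(1/3) = (62.9/126.7)^(1/3) = 0.792.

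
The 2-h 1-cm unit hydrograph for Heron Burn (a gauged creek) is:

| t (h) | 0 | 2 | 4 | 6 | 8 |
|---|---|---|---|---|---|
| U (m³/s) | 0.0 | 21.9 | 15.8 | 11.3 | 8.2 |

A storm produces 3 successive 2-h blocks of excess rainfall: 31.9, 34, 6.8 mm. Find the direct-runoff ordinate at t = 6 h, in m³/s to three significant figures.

Q ≈ 105 m³/s

By discrete convolution, Q_j = Σ (P_i / 10 mm) · U_{j−i}.
At t = 6 h (j=3): Q = (31.9/10)·11.3 + (34/10)·15.8 + (6.8/10)·21.9 = 105 m³/s.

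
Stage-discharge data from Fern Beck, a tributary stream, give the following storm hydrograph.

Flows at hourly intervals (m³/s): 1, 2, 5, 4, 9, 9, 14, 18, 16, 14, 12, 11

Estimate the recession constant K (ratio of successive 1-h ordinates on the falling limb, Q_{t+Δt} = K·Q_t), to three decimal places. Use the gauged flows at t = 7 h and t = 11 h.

Using the recession-limb readings at t = 7 h and t = 11 h: Q falls from 18 to 11 m³/s over 4 intervals.
K = (Q₂/Q₁)^(1/4) = (11/18)^(1/4) = 0.884.

K ≈ 0.884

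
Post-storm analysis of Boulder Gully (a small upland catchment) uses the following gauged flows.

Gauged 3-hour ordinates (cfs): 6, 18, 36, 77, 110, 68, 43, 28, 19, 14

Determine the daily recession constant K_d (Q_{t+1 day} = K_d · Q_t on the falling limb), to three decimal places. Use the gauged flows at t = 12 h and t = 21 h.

K_d ≈ 0.026

Between t = 12 h and t = 21 h the flow falls from 110 to 28 cfs over 3×3 h = 9 h.
Per-interval ratio K = (28/110)^(1/3) = 0.6338; K_d = K^(24/3) = 0.026.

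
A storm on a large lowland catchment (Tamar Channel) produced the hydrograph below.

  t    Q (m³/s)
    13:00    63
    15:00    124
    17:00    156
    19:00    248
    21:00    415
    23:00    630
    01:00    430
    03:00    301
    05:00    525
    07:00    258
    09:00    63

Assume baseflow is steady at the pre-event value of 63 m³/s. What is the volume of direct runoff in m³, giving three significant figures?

Direct-runoff ordinates (Q − Q_b): 0.0, 61.0, 93.0, 185.0, 352.0, 567.0, 367.0, 238.0, 462.0, 195.0, 0.0 m³/s.
ΣQ_DR = 2520 m³/s.
With Δt = 2 h = 7200 s, V = ΣQ_DR · Δt = 2520 × 7200 = 1.81 × 10^7 m³.

V ≈ 1.81 × 10^7 m³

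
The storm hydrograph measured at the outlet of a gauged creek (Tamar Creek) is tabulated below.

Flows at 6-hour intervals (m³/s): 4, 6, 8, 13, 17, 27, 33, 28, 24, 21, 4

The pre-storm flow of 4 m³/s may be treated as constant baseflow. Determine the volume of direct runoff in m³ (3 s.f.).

V ≈ 3.05 × 10^6 m³

Direct-runoff ordinates (Q − Q_b): 0.0, 2.0, 4.0, 9.0, 13.0, 23.0, 29.0, 24.0, 20.0, 17.0, 0.0 m³/s.
ΣQ_DR = 141.0 m³/s.
With Δt = 6 h = 21600 s, V = ΣQ_DR · Δt = 141.0 × 21600 = 3.05 × 10^6 m³.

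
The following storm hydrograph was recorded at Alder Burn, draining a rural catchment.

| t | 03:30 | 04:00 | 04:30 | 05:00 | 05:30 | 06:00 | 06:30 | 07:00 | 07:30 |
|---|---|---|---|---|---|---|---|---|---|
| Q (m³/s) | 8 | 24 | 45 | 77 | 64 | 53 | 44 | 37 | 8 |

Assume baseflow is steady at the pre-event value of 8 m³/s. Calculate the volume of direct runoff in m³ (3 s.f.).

V ≈ 5.18 × 10^5 m³

Direct-runoff ordinates (Q − Q_b): 0.0, 16.0, 37.0, 69.0, 56.0, 45.0, 36.0, 29.0, 0.0 m³/s.
ΣQ_DR = 288.0 m³/s.
With Δt = 0.5 h = 1800 s, V = ΣQ_DR · Δt = 288.0 × 1800 = 5.18 × 10^5 m³.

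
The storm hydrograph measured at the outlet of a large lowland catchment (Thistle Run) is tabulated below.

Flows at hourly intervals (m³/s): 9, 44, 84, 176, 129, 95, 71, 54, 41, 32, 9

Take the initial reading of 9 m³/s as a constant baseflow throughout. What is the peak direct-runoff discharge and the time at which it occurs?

Q_p = 167.0 m³/s at t = 3 h

Subtracting baseflow gives direct-runoff ordinates: 0.0, 35.0, 75.0, 167.0, 120.0, 86.0, 62.0, 45.0, 32.0, 23.0, 0.0 m³/s.
The maximum is 167.0 m³/s, occurring at the reading for t = 3 h.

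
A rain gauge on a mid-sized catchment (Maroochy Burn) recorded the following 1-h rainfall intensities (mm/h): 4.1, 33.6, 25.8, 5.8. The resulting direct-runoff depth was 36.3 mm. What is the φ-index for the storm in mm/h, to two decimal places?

Only the 2 blocks with intensity above φ contribute runoff: 33.6, 25.8 mm/h.
Σ(I−φ)·Δt = d  ⇒  (33.6+25.8 − 2φ)·1 = 36.3
φ = (59.40 − 36.3/1) / 2 = 11.55 mm/h.

φ ≈ 11.55 mm/h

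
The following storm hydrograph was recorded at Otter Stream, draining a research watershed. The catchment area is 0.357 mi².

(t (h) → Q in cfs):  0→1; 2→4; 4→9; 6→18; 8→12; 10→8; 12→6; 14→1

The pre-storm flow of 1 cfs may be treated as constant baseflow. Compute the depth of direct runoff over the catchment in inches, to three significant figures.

d ≈ 0.443 in

Direct runoff: 0.0, 3.0, 8.0, 17.0, 11.0, 7.0, 5.0, 0.0 cfs; ΣQ_DR = 51.00 cfs.
V = ΣQ_DR · Δt = 51.00 × 7200 s = 3.672 × 10^5 ft³.
Over A = 0.357 mi², depth = V / A = 0.443 in.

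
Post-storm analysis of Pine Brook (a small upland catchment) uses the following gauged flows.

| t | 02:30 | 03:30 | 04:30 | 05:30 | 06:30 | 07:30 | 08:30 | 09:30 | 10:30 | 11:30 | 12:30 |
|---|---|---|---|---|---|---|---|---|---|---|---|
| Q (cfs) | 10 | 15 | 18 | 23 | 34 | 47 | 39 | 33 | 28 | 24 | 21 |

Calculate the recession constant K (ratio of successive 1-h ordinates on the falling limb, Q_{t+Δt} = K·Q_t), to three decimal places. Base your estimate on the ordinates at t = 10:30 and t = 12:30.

K ≈ 0.866

Using the recession-limb readings at t = 10:30 and t = 12:30: Q falls from 28 to 21 cfs over 2 intervals.
K = (Q₂/Q₁)^(1/2) = (21/28)^(1/2) = 0.866.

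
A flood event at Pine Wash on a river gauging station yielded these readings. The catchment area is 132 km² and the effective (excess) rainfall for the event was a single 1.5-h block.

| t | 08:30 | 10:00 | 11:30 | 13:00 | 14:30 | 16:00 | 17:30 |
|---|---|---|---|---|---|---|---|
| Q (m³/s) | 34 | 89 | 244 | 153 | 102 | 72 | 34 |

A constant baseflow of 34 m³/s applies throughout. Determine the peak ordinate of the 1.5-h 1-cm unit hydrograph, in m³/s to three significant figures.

Direct runoff: 0.0, 55.0, 210.0, 119.0, 68.0, 38.0, 0.0 m³/s; ΣQ_DR = 490.0 m³/s, peak = 210.0 m³/s.
Runoff depth d = ΣQ_DR·Δt / A = 490.0 × 5400 / (132 km²) = 20.05 mm.
The 1-cm UH is the DRH scaled by (10 mm)/d, so U_p = 210.0 × 10/20.05 = 105 m³/s.

U_p ≈ 105 m³/s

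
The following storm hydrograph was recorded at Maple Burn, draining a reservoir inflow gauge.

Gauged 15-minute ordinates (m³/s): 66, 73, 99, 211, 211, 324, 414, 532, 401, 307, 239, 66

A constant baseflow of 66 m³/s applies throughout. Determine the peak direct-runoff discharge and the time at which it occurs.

Q_p = 466.0 m³/s at t = 1.75 h

Subtracting baseflow gives direct-runoff ordinates: 0.0, 7.0, 33.0, 145.0, 145.0, 258.0, 348.0, 466.0, 335.0, 241.0, 173.0, 0.0 m³/s.
The maximum is 466.0 m³/s, occurring at the reading for t = 1.75 h.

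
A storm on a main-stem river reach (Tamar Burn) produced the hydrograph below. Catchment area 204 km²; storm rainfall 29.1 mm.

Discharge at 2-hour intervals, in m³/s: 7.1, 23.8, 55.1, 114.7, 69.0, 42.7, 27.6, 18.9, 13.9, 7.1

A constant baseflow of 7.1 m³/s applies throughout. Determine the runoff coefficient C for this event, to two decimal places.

C ≈ 0.37

ΣQ_DR = 308.9 m³/s; V = ΣQ_DR·Δt = 2.224 × 10^6 m³.
Runoff depth d = V / A = 10.90 mm.
C = d / P = 10.90 / 29.1 = 0.37.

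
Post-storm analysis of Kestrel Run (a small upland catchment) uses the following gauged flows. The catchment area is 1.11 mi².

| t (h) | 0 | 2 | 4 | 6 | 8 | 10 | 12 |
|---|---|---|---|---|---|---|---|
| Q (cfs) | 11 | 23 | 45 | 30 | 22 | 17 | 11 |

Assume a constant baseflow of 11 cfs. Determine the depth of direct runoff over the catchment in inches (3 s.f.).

d ≈ 0.229 in

Direct runoff: 0.0, 12.0, 34.0, 19.0, 11.0, 6.0, 0.0 cfs; ΣQ_DR = 82.00 cfs.
V = ΣQ_DR · Δt = 82.00 × 7200 s = 5.904 × 10^5 ft³.
Over A = 1.11 mi², depth = V / A = 0.229 in.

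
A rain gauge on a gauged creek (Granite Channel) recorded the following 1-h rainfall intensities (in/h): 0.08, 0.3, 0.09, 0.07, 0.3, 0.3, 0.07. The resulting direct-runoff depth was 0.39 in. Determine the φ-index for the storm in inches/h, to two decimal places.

φ ≈ 0.17 in/h

Only the 3 blocks with intensity above φ contribute runoff: 0.3, 0.3, 0.3 in/h.
Σ(I−φ)·Δt = d  ⇒  (0.3+0.3+0.3 − 3φ)·1 = 0.39
φ = (0.9000 − 0.39/1) / 3 = 0.17 in/h.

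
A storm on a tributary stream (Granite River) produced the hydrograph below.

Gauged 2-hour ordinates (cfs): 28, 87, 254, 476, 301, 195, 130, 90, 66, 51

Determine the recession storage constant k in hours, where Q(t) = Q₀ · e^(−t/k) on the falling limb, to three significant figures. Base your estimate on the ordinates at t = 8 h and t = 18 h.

On the falling limb, Q drops from 301 to 51 cfs between t = 8 h and t = 18 h (Δt = 10 h).
k = −Δt / ln(Q₂/Q₁) = −10 / ln(51/301) = 5.63 h.

k ≈ 5.63 h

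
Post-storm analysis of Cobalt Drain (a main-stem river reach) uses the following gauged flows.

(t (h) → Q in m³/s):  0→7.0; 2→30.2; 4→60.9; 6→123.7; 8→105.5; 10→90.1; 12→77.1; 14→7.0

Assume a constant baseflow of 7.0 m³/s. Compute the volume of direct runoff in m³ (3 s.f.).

V ≈ 3.21 × 10^6 m³

Direct-runoff ordinates (Q − Q_b): 0.0, 23.2, 53.9, 116.7, 98.5, 83.1, 70.1, 0.0 m³/s.
ΣQ_DR = 445.5 m³/s.
With Δt = 2 h = 7200 s, V = ΣQ_DR · Δt = 445.5 × 7200 = 3.21 × 10^6 m³.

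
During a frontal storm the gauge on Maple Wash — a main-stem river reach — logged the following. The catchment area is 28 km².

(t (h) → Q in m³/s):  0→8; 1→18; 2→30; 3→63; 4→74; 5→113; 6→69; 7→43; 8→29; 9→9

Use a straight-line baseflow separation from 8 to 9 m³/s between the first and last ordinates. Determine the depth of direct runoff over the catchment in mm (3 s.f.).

d ≈ 47.7 mm

Direct runoff: 0.00, 9.89, 21.78, 54.67, 65.56, 104.44, 60.33, 34.22, 20.11, 0.00 m³/s; ΣQ_DR = 371.0 m³/s.
V = ΣQ_DR · Δt = 371.0 × 3600 s = 1.336 × 10^6 m³.
Over A = 28 km², depth = V / A = 47.7 mm.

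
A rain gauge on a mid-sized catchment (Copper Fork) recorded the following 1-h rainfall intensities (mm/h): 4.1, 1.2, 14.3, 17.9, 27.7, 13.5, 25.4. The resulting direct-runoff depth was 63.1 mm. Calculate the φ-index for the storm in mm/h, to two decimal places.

φ ≈ 7.14 mm/h

Only the 5 blocks with intensity above φ contribute runoff: 14.3, 17.9, 27.7, 13.5, 25.4 mm/h.
Σ(I−φ)·Δt = d  ⇒  (14.3+17.9+27.7+13.5+25.4 − 5φ)·1 = 63.1
φ = (98.80 − 63.1/1) / 5 = 7.14 mm/h.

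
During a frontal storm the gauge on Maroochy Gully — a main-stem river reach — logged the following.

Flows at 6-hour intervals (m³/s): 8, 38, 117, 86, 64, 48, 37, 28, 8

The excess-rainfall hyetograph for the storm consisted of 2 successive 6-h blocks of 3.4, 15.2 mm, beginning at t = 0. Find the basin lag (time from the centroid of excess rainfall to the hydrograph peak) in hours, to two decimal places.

t_L ≈ 4.10 h

Centroid of excess rainfall: t_c = Σ P_i·t̄_i / ΣP_i = 7.9032 h (block centres at 3, 9 h).
Hydrograph peak occurs at t = 12 h, so basin lag t_L = 12 − 7.9032 = 4.10 h.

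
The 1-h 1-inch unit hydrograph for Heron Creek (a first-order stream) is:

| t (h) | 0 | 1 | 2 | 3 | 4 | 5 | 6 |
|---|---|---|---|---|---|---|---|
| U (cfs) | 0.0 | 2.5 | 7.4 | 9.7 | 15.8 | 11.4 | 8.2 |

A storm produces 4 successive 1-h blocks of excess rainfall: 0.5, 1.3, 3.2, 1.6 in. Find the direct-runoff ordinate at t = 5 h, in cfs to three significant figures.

Q ≈ 69.1 cfs

By discrete convolution, Q_j = Σ (P_i / 1 in) · U_{j−i}.
At t = 5 h (j=5): Q = (0.5/1)·11.4 + (1.3/1)·15.8 + (3.2/1)·9.7 + (1.6/1)·7.4 = 69.1 cfs.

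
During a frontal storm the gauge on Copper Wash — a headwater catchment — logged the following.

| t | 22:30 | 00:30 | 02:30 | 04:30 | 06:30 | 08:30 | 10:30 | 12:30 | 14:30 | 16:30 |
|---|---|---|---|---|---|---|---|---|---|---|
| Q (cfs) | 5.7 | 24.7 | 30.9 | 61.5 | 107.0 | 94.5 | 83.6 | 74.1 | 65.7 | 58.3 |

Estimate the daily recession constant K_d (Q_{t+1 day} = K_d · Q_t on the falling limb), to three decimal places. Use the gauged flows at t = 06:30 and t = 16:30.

K_d ≈ 0.233

Between t = 06:30 and t = 16:30 the flow falls from 107.0 to 58.3 cfs over 5×2 h = 10 h.
Per-interval ratio K = (58.3/107.0)^(1/5) = 0.8856; K_d = K^(24/2) = 0.233.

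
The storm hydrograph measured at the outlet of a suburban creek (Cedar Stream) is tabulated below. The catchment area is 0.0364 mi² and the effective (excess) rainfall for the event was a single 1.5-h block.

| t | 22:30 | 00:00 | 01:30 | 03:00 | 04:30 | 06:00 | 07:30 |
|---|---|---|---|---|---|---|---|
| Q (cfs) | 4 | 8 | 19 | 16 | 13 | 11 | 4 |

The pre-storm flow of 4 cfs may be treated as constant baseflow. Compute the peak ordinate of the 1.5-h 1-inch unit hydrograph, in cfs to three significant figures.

U_p ≈ 5.00 cfs

Direct runoff: 0.0, 4.0, 15.0, 12.0, 9.0, 7.0, 0.0 cfs; ΣQ_DR = 47.00 cfs, peak = 15.0 cfs.
Runoff depth d = ΣQ_DR·Δt / A = 47.00 × 5400 / (0.0364 mi²) = 3.001 in.
The 1-inch UH is the DRH scaled by (1 in)/d, so U_p = 15.0 × 1/3.001 = 5.00 cfs.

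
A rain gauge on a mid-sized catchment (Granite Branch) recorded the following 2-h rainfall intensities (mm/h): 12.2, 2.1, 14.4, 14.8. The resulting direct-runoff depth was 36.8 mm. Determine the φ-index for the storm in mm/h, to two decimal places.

φ ≈ 7.67 mm/h

Only the 3 blocks with intensity above φ contribute runoff: 12.2, 14.4, 14.8 mm/h.
Σ(I−φ)·Δt = d  ⇒  (12.2+14.4+14.8 − 3φ)·2 = 36.8
φ = (41.40 − 36.8/2) / 3 = 7.67 mm/h.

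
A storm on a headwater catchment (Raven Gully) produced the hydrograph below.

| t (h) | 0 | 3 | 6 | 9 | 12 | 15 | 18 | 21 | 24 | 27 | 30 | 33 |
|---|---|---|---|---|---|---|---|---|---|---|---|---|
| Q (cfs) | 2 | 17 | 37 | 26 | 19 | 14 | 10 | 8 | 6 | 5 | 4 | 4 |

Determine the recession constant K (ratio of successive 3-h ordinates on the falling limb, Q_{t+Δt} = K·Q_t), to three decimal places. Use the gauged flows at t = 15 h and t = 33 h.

K ≈ 0.812

Using the recession-limb readings at t = 15 h and t = 33 h: Q falls from 14 to 4 cfs over 6 intervals.
K = (Q₂/Q₁)^(1/6) = (4/14)^(1/6) = 0.812.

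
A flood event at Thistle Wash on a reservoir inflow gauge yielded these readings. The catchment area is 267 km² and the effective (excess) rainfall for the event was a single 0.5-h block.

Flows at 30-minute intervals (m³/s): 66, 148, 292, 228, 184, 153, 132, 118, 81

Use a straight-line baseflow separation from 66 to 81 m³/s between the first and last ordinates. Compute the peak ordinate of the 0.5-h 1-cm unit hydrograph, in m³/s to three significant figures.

U_p ≈ 445 m³/s

Direct runoff: 0.00, 80.12, 222.25, 156.38, 110.50, 77.62, 54.75, 38.88, 0.00 m³/s; ΣQ_DR = 740.5 m³/s, peak = 222.25 m³/s.
Runoff depth d = ΣQ_DR·Δt / A = 740.5 × 1800 / (267 km²) = 4.992 mm.
The 1-cm UH is the DRH scaled by (10 mm)/d, so U_p = 222.25 × 10/4.992 = 445 m³/s.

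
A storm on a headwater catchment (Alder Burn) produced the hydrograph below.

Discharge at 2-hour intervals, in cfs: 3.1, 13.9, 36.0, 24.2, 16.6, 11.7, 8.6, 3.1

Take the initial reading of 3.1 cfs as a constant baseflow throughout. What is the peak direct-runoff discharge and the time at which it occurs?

Q_p = 32.9 cfs at t = 4 h

Subtracting baseflow gives direct-runoff ordinates: 0.0, 10.8, 32.9, 21.1, 13.5, 8.6, 5.5, 0.0 cfs.
The maximum is 32.9 cfs, occurring at the reading for t = 4 h.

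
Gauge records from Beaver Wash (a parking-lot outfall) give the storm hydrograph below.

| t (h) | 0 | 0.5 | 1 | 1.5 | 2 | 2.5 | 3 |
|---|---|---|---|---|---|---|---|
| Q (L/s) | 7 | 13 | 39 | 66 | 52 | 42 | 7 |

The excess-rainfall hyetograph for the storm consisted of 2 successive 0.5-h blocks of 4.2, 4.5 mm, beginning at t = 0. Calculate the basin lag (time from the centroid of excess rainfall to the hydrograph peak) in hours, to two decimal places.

t_L ≈ 0.99 h

Centroid of excess rainfall: t_c = Σ P_i·t̄_i / ΣP_i = 0.5086 h (block centres at 0.25, 0.75 h).
Hydrograph peak occurs at t = 1.5 h, so basin lag t_L = 1.5 − 0.5086 = 0.99 h.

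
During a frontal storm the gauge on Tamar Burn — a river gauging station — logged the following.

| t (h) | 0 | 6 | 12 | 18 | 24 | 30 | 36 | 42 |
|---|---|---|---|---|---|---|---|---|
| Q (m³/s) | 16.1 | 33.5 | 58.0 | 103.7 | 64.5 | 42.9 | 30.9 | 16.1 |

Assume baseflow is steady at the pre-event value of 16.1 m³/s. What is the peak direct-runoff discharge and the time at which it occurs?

Subtracting baseflow gives direct-runoff ordinates: 0.0, 17.4, 41.9, 87.6, 48.4, 26.8, 14.8, 0.0 m³/s.
The maximum is 87.6 m³/s, occurring at the reading for t = 18 h.

Q_p = 87.6 m³/s at t = 18 h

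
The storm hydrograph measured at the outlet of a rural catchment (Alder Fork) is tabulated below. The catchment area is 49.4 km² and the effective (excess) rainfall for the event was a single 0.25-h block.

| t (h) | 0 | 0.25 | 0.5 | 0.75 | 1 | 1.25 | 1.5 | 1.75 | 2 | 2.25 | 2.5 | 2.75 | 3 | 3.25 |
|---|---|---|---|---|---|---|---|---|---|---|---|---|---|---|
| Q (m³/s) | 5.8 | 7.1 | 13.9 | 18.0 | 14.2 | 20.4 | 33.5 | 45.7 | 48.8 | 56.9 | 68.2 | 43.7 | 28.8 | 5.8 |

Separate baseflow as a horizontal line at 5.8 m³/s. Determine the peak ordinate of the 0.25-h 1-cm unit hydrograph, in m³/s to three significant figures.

U_p ≈ 104 m³/s

Direct runoff: 0.0, 1.3, 8.1, 12.2, 8.4, 14.6, 27.7, 39.9, 43.0, 51.1, 62.4, 37.9, 23.0, 0.0 m³/s; ΣQ_DR = 329.6 m³/s, peak = 62.4 m³/s.
Runoff depth d = ΣQ_DR·Δt / A = 329.6 × 900 / (49.4 km²) = 6.005 mm.
The 1-cm UH is the DRH scaled by (10 mm)/d, so U_p = 62.4 × 10/6.005 = 104 m³/s.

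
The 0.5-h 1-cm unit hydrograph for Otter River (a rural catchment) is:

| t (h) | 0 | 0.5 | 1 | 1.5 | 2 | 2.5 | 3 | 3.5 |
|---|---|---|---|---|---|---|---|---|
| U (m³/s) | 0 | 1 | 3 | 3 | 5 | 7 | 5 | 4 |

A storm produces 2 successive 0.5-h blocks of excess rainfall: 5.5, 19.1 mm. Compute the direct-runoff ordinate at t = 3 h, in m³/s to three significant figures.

By discrete convolution, Q_j = Σ (P_i / 10 mm) · U_{j−i}.
At t = 3 h (j=6): Q = (5.5/10)·5 + (19.1/10)·7 = 16.1 m³/s.

Q ≈ 16.1 m³/s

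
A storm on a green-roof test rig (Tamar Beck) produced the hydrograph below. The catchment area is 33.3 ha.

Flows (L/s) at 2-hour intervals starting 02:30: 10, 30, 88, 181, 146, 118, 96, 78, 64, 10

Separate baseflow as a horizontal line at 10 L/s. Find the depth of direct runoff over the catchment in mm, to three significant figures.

d ≈ 15.6 mm

Direct runoff: 0.0, 20.0, 78.0, 171.0, 136.0, 108.0, 86.0, 68.0, 54.0, 0.0 L/s; ΣQ_DR = 721.0 L/s.
V = ΣQ_DR · Δt = 721.0 × 7200 s = 5.191 × 10^6 L.
Over A = 33.3 ha, depth = V / A = 15.6 mm.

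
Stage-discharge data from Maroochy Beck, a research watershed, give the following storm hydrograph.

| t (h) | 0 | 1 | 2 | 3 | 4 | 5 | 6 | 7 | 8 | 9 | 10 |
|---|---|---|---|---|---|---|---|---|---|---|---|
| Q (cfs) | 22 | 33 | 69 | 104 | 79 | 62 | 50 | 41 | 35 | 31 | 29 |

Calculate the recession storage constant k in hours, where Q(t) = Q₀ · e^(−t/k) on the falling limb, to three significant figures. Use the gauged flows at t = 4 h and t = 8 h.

On the falling limb, Q drops from 79 to 35 cfs between t = 4 h and t = 8 h (Δt = 4 h).
k = −Δt / ln(Q₂/Q₁) = −4 / ln(35/79) = 4.91 h.

k ≈ 4.91 h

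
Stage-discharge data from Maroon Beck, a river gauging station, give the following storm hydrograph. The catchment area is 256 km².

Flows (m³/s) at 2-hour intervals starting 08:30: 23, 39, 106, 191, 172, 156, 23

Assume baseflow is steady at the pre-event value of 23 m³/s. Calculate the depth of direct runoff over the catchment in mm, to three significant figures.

Direct runoff: 0.0, 16.0, 83.0, 168.0, 149.0, 133.0, 0.0 m³/s; ΣQ_DR = 549.0 m³/s.
V = ΣQ_DR · Δt = 549.0 × 7200 s = 3.953 × 10^6 m³.
Over A = 256 km², depth = V / A = 15.4 mm.

d ≈ 15.4 mm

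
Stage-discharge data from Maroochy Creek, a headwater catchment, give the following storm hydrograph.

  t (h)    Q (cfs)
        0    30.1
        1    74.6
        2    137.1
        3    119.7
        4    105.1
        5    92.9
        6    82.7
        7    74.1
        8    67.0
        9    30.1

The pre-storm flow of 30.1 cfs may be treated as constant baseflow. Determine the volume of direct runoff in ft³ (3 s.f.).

Direct-runoff ordinates (Q − Q_b): 0.0, 44.5, 107.0, 89.6, 75.0, 62.8, 52.6, 44.0, 36.9, 0.0 cfs.
ΣQ_DR = 512.4 cfs.
With Δt = 1 h = 3600 s, V = ΣQ_DR · Δt = 512.4 × 3600 = 1.84 × 10^6 ft³.

V ≈ 1.84 × 10^6 ft³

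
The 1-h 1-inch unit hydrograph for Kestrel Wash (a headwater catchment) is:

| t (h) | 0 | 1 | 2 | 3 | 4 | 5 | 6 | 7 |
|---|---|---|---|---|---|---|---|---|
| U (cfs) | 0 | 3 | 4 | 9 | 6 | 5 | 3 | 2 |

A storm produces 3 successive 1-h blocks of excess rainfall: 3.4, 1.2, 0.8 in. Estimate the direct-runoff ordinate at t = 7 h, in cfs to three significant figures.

By discrete convolution, Q_j = Σ (P_i / 1 in) · U_{j−i}.
At t = 7 h (j=7): Q = (3.4/1)·2 + (1.2/1)·3 + (0.8/1)·5 = 14.4 cfs.

Q ≈ 14.4 cfs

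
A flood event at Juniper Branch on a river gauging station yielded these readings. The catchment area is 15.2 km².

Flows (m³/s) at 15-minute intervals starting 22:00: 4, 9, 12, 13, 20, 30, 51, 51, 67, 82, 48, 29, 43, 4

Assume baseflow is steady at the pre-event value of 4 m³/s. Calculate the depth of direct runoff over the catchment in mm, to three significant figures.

d ≈ 24.1 mm

Direct runoff: 0.0, 5.0, 8.0, 9.0, 16.0, 26.0, 47.0, 47.0, 63.0, 78.0, 44.0, 25.0, 39.0, 0.0 m³/s; ΣQ_DR = 407.0 m³/s.
V = ΣQ_DR · Δt = 407.0 × 900 s = 3.663 × 10^5 m³.
Over A = 15.2 km², depth = V / A = 24.1 mm.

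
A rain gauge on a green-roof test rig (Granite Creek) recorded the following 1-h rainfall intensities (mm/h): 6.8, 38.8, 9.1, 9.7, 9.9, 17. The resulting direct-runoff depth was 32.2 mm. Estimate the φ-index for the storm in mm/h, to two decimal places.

φ ≈ 11.80 mm/h

Only the 2 blocks with intensity above φ contribute runoff: 38.8, 17 mm/h.
Σ(I−φ)·Δt = d  ⇒  (38.8+17 − 2φ)·1 = 32.2
φ = (55.80 − 32.2/1) / 2 = 11.80 mm/h.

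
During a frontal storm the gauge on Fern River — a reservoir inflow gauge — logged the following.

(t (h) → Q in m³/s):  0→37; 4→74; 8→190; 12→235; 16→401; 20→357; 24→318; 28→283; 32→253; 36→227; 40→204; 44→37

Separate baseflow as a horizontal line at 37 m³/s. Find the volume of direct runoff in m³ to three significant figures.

V ≈ 3.13 × 10^7 m³

Direct-runoff ordinates (Q − Q_b): 0.0, 37.0, 153.0, 198.0, 364.0, 320.0, 281.0, 246.0, 216.0, 190.0, 167.0, 0.0 m³/s.
ΣQ_DR = 2172 m³/s.
With Δt = 4 h = 14400 s, V = ΣQ_DR · Δt = 2172 × 14400 = 3.13 × 10^7 m³.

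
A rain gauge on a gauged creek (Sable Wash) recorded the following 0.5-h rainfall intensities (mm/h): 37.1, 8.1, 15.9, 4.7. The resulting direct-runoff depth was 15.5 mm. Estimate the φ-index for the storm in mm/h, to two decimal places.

Only the 2 blocks with intensity above φ contribute runoff: 37.1, 15.9 mm/h.
Σ(I−φ)·Δt = d  ⇒  (37.1+15.9 − 2φ)·0.5 = 15.5
φ = (53.00 − 15.5/0.5) / 2 = 11.00 mm/h.

φ ≈ 11.00 mm/h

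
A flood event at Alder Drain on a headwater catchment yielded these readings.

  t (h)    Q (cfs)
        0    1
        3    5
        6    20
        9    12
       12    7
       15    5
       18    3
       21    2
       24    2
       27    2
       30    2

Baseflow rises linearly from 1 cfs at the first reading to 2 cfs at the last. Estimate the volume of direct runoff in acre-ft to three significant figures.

Direct-runoff ordinates (Q − Q_b): 0.00, 3.90, 18.80, 10.70, 5.60, 3.50, 1.40, 0.30, 0.20, 0.10, 0.00 cfs.
ΣQ_DR = 44.50 cfs.
With Δt = 3 h = 10800 s, V = ΣQ_DR · Δt = 44.50 × 10800 = 4.81 × 10^5 ft³ = 11.0 acre-ft.

V ≈ 11.0 acre-ft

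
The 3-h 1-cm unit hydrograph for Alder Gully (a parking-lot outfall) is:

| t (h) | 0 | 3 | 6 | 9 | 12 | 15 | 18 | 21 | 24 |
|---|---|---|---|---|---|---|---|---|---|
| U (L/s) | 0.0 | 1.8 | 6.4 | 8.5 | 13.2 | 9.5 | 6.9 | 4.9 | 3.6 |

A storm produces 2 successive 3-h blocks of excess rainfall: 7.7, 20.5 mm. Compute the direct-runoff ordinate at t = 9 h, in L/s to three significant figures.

By discrete convolution, Q_j = Σ (P_i / 10 mm) · U_{j−i}.
At t = 9 h (j=3): Q = (7.7/10)·8.5 + (20.5/10)·6.4 = 19.7 L/s.

Q ≈ 19.7 L/s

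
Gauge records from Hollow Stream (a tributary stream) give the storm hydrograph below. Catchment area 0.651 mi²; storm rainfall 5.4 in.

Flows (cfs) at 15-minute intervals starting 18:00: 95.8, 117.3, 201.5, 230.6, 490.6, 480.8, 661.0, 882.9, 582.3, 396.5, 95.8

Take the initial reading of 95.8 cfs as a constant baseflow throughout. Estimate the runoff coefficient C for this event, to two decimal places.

C ≈ 0.35

ΣQ_DR = 3181 cfs; V = ΣQ_DR·Δt = 2.863 × 10^6 ft³.
Runoff depth d = V / A = 1.893 in.
C = d / P = 1.893 / 5.4 = 0.35.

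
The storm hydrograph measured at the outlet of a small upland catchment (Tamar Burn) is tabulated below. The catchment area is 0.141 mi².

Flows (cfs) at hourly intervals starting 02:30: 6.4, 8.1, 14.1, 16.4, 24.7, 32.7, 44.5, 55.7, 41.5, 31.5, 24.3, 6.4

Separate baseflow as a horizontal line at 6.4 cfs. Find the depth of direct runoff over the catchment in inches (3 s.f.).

d ≈ 2.52 in

Direct runoff: 0.0, 1.7, 7.7, 10.0, 18.3, 26.3, 38.1, 49.3, 35.1, 25.1, 17.9, 0.0 cfs; ΣQ_DR = 229.5 cfs.
V = ΣQ_DR · Δt = 229.5 × 3600 s = 8.262 × 10^5 ft³.
Over A = 0.141 mi², depth = V / A = 2.52 in.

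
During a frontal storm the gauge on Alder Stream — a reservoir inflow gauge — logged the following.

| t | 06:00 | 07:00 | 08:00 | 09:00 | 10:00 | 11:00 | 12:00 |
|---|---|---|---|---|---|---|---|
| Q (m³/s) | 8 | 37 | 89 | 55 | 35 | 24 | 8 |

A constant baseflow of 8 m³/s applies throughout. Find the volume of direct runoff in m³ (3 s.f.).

Direct-runoff ordinates (Q − Q_b): 0.0, 29.0, 81.0, 47.0, 27.0, 16.0, 0.0 m³/s.
ΣQ_DR = 200.0 m³/s.
With Δt = 1 h = 3600 s, V = ΣQ_DR · Δt = 200.0 × 3600 = 7.20 × 10^5 m³.

V ≈ 7.20 × 10^5 m³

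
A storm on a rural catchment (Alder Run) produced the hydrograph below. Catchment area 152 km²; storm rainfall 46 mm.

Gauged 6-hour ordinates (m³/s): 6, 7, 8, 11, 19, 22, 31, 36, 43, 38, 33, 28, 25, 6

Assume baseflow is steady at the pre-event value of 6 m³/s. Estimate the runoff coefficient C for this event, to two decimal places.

C ≈ 0.71

ΣQ_DR = 229.0 m³/s; V = ΣQ_DR·Δt = 4.946 × 10^6 m³.
Runoff depth d = V / A = 32.54 mm.
C = d / P = 32.54 / 46 = 0.71.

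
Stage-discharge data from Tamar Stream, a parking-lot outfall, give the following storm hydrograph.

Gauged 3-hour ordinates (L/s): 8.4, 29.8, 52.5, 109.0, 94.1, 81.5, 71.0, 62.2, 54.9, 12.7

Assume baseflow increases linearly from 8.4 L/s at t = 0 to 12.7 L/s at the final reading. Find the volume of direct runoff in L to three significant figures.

Direct-runoff ordinates (Q − Q_b): 0.00, 20.92, 43.14, 99.17, 83.79, 70.71, 59.73, 50.46, 42.68, 0.00 L/s.
ΣQ_DR = 470.6 L/s.
With Δt = 3 h = 10800 s, V = ΣQ_DR · Δt = 470.6 × 10800 = 5.08 × 10^6 L.

V ≈ 5.08 × 10^6 L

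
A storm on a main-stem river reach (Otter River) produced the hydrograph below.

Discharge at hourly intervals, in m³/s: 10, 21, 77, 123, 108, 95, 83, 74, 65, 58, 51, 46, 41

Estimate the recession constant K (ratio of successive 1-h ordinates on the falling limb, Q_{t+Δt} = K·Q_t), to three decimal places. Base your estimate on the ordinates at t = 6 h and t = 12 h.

Using the recession-limb readings at t = 6 h and t = 12 h: Q falls from 83 to 41 m³/s over 6 intervals.
K = (Q₂/Q₁)^(1/6) = (41/83)^(1/6) = 0.889.

K ≈ 0.889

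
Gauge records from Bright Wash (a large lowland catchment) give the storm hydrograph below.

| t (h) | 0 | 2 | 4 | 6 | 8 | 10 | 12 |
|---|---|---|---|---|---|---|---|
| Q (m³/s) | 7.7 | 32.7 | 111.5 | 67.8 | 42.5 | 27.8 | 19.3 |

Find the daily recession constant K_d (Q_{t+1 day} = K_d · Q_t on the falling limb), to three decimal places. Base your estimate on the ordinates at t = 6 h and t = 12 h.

Between t = 6 h and t = 12 h the flow falls from 67.8 to 19.3 m³/s over 3×2 h = 6 h.
Per-interval ratio K = (19.3/67.8)^(1/3) = 0.6578; K_d = K^(24/2) = 0.007.

K_d ≈ 0.007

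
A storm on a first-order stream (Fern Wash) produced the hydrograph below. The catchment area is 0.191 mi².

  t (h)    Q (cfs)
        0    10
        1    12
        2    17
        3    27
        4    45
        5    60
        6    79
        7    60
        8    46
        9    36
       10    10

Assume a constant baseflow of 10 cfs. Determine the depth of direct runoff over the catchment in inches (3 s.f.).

Direct runoff: 0.0, 2.0, 7.0, 17.0, 35.0, 50.0, 69.0, 50.0, 36.0, 26.0, 0.0 cfs; ΣQ_DR = 292.0 cfs.
V = ΣQ_DR · Δt = 292.0 × 3600 s = 1.051 × 10^6 ft³.
Over A = 0.191 mi², depth = V / A = 2.37 in.

d ≈ 2.37 in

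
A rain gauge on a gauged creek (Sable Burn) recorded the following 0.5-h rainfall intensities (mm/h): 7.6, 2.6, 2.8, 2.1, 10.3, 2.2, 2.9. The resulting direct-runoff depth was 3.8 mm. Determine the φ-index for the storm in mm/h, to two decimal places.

Only the 2 blocks with intensity above φ contribute runoff: 7.6, 10.3 mm/h.
Σ(I−φ)·Δt = d  ⇒  (7.6+10.3 − 2φ)·0.5 = 3.8
φ = (17.90 − 3.8/0.5) / 2 = 5.15 mm/h.

φ ≈ 5.15 mm/h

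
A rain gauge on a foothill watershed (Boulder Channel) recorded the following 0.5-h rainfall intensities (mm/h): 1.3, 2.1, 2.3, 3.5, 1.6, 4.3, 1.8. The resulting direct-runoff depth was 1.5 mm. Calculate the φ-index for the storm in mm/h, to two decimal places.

φ ≈ 2.40 mm/h

Only the 2 blocks with intensity above φ contribute runoff: 3.5, 4.3 mm/h.
Σ(I−φ)·Δt = d  ⇒  (3.5+4.3 − 2φ)·0.5 = 1.5
φ = (7.800 − 1.5/0.5) / 2 = 2.40 mm/h.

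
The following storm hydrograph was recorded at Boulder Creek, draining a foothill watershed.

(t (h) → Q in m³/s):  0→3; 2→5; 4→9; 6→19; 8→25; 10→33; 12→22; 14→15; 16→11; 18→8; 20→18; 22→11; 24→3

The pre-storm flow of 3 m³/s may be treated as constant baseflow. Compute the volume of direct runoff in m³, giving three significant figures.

Direct-runoff ordinates (Q − Q_b): 0.0, 2.0, 6.0, 16.0, 22.0, 30.0, 19.0, 12.0, 8.0, 5.0, 15.0, 8.0, 0.0 m³/s.
ΣQ_DR = 143.0 m³/s.
With Δt = 2 h = 7200 s, V = ΣQ_DR · Δt = 143.0 × 7200 = 1.03 × 10^6 m³.

V ≈ 1.03 × 10^6 m³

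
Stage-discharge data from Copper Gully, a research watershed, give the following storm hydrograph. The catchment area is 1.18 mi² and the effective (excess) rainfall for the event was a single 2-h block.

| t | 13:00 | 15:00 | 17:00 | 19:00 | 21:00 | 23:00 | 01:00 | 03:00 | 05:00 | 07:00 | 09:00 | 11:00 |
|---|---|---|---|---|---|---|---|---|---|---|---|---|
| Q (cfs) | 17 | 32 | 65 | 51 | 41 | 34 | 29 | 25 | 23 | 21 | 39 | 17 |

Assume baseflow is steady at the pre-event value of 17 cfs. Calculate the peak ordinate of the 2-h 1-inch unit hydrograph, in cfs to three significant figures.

Direct runoff: 0.0, 15.0, 48.0, 34.0, 24.0, 17.0, 12.0, 8.0, 6.0, 4.0, 22.0, 0.0 cfs; ΣQ_DR = 190.0 cfs, peak = 48.0 cfs.
Runoff depth d = ΣQ_DR·Δt / A = 190.0 × 7200 / (1.18 mi²) = 0.4990 in.
The 1-inch UH is the DRH scaled by (1 in)/d, so U_p = 48.0 × 1/0.4990 = 96.2 cfs.

U_p ≈ 96.2 cfs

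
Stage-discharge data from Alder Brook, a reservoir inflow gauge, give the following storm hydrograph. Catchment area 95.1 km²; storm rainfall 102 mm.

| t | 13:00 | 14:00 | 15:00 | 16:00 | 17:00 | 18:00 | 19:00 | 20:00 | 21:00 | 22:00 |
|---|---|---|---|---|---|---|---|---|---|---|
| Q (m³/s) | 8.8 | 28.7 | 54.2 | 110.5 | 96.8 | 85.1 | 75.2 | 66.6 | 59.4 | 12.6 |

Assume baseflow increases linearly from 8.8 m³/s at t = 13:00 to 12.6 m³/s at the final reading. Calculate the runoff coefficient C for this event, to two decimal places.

C ≈ 0.18

ΣQ_DR = 490.9 m³/s; V = ΣQ_DR·Δt = 1.767 × 10^6 m³.
Runoff depth d = V / A = 18.58 mm.
C = d / P = 18.58 / 102 = 0.18.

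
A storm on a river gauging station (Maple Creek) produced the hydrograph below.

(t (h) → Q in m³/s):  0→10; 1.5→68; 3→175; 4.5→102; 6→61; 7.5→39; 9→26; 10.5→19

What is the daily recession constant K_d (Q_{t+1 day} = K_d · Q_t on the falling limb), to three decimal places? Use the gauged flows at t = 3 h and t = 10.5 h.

Between t = 3 h and t = 10.5 h the flow falls from 175 to 19 m³/s over 5×1.5 h = 7.5 h.
Per-interval ratio K = (19/175)^(1/5) = 0.6414; K_d = K^(24/1.5) = 0.001.

K_d ≈ 0.001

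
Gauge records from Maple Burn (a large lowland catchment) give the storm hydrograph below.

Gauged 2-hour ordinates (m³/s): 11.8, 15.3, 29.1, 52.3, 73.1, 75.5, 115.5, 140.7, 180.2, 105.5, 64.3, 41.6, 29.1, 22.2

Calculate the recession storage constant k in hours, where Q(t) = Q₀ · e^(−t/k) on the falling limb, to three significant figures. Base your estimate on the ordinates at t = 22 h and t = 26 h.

k ≈ 6.37 h

On the falling limb, Q drops from 41.6 to 22.2 m³/s between t = 22 h and t = 26 h (Δt = 4 h).
k = −Δt / ln(Q₂/Q₁) = −4 / ln(22.2/41.6) = 6.37 h.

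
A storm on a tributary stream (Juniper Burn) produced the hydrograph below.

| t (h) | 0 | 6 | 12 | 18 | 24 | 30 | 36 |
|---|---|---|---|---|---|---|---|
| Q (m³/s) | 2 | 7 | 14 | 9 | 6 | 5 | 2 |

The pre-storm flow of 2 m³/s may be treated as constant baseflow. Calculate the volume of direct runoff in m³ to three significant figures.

V ≈ 6.70 × 10^5 m³

Direct-runoff ordinates (Q − Q_b): 0.0, 5.0, 12.0, 7.0, 4.0, 3.0, 0.0 m³/s.
ΣQ_DR = 31.00 m³/s.
With Δt = 6 h = 21600 s, V = ΣQ_DR · Δt = 31.00 × 21600 = 6.70 × 10^5 m³.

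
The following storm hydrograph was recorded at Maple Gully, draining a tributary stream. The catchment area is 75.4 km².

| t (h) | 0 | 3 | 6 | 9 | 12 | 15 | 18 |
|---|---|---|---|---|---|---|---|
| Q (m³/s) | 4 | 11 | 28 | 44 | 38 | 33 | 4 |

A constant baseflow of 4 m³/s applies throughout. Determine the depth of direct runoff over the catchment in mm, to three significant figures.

Direct runoff: 0.0, 7.0, 24.0, 40.0, 34.0, 29.0, 0.0 m³/s; ΣQ_DR = 134.0 m³/s.
V = ΣQ_DR · Δt = 134.0 × 10800 s = 1.447 × 10^6 m³.
Over A = 75.4 km², depth = V / A = 19.2 mm.

d ≈ 19.2 mm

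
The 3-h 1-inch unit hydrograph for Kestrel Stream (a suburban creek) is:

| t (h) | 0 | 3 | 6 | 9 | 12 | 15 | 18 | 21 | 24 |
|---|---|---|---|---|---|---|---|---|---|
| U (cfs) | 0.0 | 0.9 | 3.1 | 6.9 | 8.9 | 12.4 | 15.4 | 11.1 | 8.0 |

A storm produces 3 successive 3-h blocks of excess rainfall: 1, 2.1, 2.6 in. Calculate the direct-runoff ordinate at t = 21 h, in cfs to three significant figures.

Q ≈ 75.7 cfs

By discrete convolution, Q_j = Σ (P_i / 1 in) · U_{j−i}.
At t = 21 h (j=7): Q = (1/1)·11.1 + (2.1/1)·15.4 + (2.6/1)·12.4 = 75.7 cfs.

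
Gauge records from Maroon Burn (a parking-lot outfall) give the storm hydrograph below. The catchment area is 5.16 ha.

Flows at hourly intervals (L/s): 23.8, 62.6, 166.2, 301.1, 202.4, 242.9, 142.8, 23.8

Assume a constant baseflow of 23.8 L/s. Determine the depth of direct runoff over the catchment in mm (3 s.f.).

Direct runoff: 0.0, 38.8, 142.4, 277.3, 178.6, 219.1, 119.0, 0.0 L/s; ΣQ_DR = 975.2 L/s.
V = ΣQ_DR · Δt = 975.2 × 3600 s = 3.511 × 10^6 L.
Over A = 5.16 ha, depth = V / A = 68.0 mm.

d ≈ 68.0 mm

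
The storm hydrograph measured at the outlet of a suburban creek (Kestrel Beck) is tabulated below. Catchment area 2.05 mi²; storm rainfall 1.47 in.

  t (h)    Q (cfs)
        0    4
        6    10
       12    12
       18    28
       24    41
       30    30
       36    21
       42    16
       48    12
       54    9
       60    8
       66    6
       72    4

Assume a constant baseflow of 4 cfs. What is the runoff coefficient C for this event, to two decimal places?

C ≈ 0.46

ΣQ_DR = 149.0 cfs; V = ΣQ_DR·Δt = 3.218 × 10^6 ft³.
Runoff depth d = V / A = 0.6758 in.
C = d / P = 0.6758 / 1.47 = 0.46.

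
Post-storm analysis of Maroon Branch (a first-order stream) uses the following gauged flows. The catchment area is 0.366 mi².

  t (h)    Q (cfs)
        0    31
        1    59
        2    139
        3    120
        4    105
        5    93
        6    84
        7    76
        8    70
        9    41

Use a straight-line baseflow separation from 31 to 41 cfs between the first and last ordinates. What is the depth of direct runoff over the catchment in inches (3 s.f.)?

Direct runoff: 0.00, 26.89, 105.78, 85.67, 69.56, 56.44, 46.33, 37.22, 30.11, 0.00 cfs; ΣQ_DR = 458.0 cfs.
V = ΣQ_DR · Δt = 458.0 × 3600 s = 1.649 × 10^6 ft³.
Over A = 0.366 mi², depth = V / A = 1.94 in.

d ≈ 1.94 in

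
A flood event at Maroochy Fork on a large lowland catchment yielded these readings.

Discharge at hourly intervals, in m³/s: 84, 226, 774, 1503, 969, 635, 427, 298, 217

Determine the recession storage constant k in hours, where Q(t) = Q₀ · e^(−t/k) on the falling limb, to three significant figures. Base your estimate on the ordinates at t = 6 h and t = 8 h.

On the falling limb, Q drops from 427 to 217 m³/s between t = 6 h and t = 8 h (Δt = 2 h).
k = −Δt / ln(Q₂/Q₁) = −2 / ln(217/427) = 2.95 h.

k ≈ 2.95 h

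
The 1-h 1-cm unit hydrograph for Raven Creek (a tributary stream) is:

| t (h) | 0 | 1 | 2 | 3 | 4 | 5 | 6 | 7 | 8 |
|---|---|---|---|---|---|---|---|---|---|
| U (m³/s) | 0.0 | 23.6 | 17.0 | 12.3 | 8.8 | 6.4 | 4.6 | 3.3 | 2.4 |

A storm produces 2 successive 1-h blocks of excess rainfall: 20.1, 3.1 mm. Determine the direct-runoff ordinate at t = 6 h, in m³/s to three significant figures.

By discrete convolution, Q_j = Σ (P_i / 10 mm) · U_{j−i}.
At t = 6 h (j=6): Q = (20.1/10)·4.6 + (3.1/10)·6.4 = 11.2 m³/s.

Q ≈ 11.2 m³/s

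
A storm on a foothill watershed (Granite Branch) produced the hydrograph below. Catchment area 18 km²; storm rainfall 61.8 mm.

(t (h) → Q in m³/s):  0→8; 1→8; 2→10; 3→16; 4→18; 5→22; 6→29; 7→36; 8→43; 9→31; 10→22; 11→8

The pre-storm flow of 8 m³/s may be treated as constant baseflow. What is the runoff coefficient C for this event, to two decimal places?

ΣQ_DR = 155.0 m³/s; V = ΣQ_DR·Δt = 5.580 × 10^5 m³.
Runoff depth d = V / A = 31.00 mm.
C = d / P = 31.00 / 61.8 = 0.50.

C ≈ 0.50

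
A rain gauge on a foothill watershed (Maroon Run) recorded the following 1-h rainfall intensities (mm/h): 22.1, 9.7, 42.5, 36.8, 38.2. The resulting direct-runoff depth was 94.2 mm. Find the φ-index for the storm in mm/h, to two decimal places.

φ ≈ 11.35 mm/h

Only the 4 blocks with intensity above φ contribute runoff: 22.1, 42.5, 36.8, 38.2 mm/h.
Σ(I−φ)·Δt = d  ⇒  (22.1+42.5+36.8+38.2 − 4φ)·1 = 94.2
φ = (139.6 − 94.2/1) / 4 = 11.35 mm/h.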